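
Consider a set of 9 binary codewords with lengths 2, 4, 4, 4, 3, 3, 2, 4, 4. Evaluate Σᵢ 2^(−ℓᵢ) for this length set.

1.0625

With common denominator 2^4 = 16: Σ 2^(−ℓᵢ) = 4/16 + 1/16 + 1/16 + 1/16 + 2/16 + 2/16 + 4/16 + 1/16 + 1/16 = 17/16 = 1.0625.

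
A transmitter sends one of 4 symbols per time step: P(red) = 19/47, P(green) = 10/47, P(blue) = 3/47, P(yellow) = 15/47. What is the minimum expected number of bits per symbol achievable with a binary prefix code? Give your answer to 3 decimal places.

1.872 bits/symbol

Repeatedly combine the two least-probable nodes; the expected code length is the sum of the merged weights.
merge 3/47 + 10/47 → 13/47
merge 13/47 + 15/47 → 28/47
merge 19/47 + 28/47 → 1
L = 13/47 + 28/47 + 1 = 88/47 ≈ 1.872 bits/symbol.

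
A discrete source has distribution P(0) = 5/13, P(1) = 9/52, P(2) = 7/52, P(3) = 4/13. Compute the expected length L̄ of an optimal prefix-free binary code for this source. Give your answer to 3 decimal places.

Repeatedly combine the two least-probable nodes; the expected code length is the sum of the merged weights.
merge 7/52 + 9/52 → 4/13
merge 4/13 + 4/13 → 8/13
merge 5/13 + 8/13 → 1
L = 4/13 + 8/13 + 1 = 25/13 ≈ 1.923 bits/symbol.

1.923 bits/symbol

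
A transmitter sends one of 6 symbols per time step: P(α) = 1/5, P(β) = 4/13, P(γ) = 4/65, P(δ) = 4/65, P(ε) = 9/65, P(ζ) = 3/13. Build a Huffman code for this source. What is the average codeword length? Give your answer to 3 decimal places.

Repeatedly combine the two least-probable nodes; the expected code length is the sum of the merged weights.
merge 4/65 + 4/65 → 8/65
merge 8/65 + 9/65 → 17/65
merge 1/5 + 3/13 → 28/65
merge 17/65 + 4/13 → 37/65
merge 28/65 + 37/65 → 1
L = 8/65 + 17/65 + 28/65 + 37/65 + 1 = 31/13 ≈ 2.385 bits/symbol.

2.385 bits/symbol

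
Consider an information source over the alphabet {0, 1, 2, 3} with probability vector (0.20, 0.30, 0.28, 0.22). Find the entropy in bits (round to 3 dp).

H = −Σ pᵢ log₂ pᵢ.
−0.20·log₂(0.20) = 0.4644
−0.30·log₂(0.30) = 0.5211
−0.28·log₂(0.28) = 0.5142
−0.22·log₂(0.22) = 0.4806
Sum ≈ 1.9803 → 1.980 bits.

1.980 bits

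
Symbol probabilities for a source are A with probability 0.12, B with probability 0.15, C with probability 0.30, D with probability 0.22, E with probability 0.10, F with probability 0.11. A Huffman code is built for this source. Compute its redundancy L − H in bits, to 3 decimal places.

0.018 bits

Entropy H = −Σ p log₂ p ≈ 2.4618 bits.
Huffman merges: 1/10+11/100→21/100; 3/25+3/20→27/100; 21/100+11/50→43/100; 27/100+3/10→57/100; 43/100+57/100→1. L = 62/25 ≈ 2.4800.
L − H = 2.4800 − 2.4618 = 0.018 bits.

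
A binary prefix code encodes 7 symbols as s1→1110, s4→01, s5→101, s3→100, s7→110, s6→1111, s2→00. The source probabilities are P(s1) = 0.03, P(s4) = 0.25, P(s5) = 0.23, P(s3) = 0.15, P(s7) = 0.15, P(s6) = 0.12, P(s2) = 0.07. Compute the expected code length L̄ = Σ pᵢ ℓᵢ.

2.83 bits/symbol

L̄ = Σ pᵢ·ℓᵢ = 0.03·4 + 0.25·2 + 0.23·3 + 0.15·3 + 0.15·3 + 0.12·4 + 0.07·2 = 2.83 bits/symbol.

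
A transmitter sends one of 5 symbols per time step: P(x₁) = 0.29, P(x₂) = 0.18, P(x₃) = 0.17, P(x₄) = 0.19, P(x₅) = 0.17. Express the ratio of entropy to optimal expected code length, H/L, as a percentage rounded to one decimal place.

97.8%

Entropy H = −Σ p log₂ p ≈ 2.2876 bits.
Huffman merges: 17/100+17/100→17/50; 9/50+19/100→37/100; 29/100+17/50→63/100; 37/100+63/100→1. L = 117/50 ≈ 2.3400.
Efficiency = H/L = 2.2876/2.3400 = 97.8%.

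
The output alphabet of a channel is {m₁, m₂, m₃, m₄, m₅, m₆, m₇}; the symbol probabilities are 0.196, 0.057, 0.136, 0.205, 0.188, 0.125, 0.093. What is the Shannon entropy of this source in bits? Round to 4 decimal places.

2.7035 bits

H = −Σ pᵢ log₂ pᵢ.
−0.196·log₂(0.196) = 0.4608
−0.057·log₂(0.057) = 0.2356
−0.136·log₂(0.136) = 0.3915
−0.205·log₂(0.205) = 0.4687
−0.188·log₂(0.188) = 0.4533
−0.125·log₂(0.125) = 0.3750
−0.093·log₂(0.093) = 0.3187
Sum ≈ 2.7035 → 2.7035 bits.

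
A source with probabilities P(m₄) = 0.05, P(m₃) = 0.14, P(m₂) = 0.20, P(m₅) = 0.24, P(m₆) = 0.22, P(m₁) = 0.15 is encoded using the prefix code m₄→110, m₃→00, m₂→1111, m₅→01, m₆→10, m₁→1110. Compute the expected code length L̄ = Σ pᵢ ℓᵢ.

2.75 bits/symbol

L̄ = Σ pᵢ·ℓᵢ = 0.05·3 + 0.14·2 + 0.20·4 + 0.24·2 + 0.22·2 + 0.15·4 = 2.75 bits/symbol.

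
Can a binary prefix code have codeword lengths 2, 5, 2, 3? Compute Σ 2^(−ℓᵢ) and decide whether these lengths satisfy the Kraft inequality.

0.65625; yes

With common denominator 2^5 = 32: Σ 2^(−ℓᵢ) = 8/32 + 1/32 + 8/32 + 4/32 = 21/32 = 0.65625.
Kraft's inequality requires Σ ≤ 1; here Σ = 0.65625 ≤ 1, so such a prefix code exists.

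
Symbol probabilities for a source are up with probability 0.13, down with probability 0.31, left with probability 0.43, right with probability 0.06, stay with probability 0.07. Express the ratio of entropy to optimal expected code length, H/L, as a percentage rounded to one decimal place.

99.1%

Entropy H = −Σ p log₂ p ≈ 1.9421 bits.
Huffman merges: 3/50+7/100→13/100; 13/100+13/100→13/50; 13/50+31/100→57/100; 43/100+57/100→1. L = 49/25 ≈ 1.9600.
Efficiency = H/L = 1.9421/1.9600 = 99.1%.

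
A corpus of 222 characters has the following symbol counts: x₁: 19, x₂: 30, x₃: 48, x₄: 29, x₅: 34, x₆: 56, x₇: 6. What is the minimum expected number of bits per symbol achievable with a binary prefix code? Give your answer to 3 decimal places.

Probabilities are the counts divided by 222.
Repeatedly combine the two least-probable nodes; the expected code length is the sum of the merged weights.
merge 1/37 + 19/222 → 25/222
merge 25/222 + 29/222 → 9/37
merge 5/37 + 17/111 → 32/111
merge 8/37 + 9/37 → 17/37
merge 28/111 + 32/111 → 20/37
merge 17/37 + 20/37 → 1
L = 25/222 + 9/37 + 32/111 + 17/37 + 20/37 + 1 = 587/222 ≈ 2.644 bits/symbol.

2.644 bits/symbol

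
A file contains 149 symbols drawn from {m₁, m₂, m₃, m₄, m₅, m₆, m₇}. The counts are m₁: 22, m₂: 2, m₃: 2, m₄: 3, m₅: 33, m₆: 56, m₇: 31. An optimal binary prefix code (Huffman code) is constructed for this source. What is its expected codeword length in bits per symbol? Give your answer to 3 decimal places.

2.268 bits/symbol

Probabilities are the counts divided by 149.
Repeatedly combine the two least-probable nodes; the expected code length is the sum of the merged weights.
merge 2/149 + 2/149 → 4/149
merge 3/149 + 4/149 → 7/149
merge 7/149 + 22/149 → 29/149
merge 29/149 + 31/149 → 60/149
merge 33/149 + 56/149 → 89/149
merge 60/149 + 89/149 → 1
L = 4/149 + 7/149 + 29/149 + 60/149 + 89/149 + 1 = 338/149 ≈ 2.268 bits/symbol.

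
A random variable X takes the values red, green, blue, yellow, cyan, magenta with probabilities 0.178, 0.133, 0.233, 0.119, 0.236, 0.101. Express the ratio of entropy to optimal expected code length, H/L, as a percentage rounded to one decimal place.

99.2%

Entropy H = −Σ p log₂ p ≈ 2.5111 bits.
Huffman merges: 101/1000+119/1000→11/50; 133/1000+89/500→311/1000; 11/50+233/1000→453/1000; 59/250+311/1000→547/1000; 453/1000+547/1000→1. L = 2531/1000 ≈ 2.5310.
Efficiency = H/L = 2.5111/2.5310 = 99.2%.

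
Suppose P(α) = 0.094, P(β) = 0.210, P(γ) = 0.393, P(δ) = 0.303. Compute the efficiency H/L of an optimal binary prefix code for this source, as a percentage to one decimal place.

96.5%

Entropy H = −Σ p log₂ p ≈ 1.8450 bits.
Huffman merges: 47/500+21/100→38/125; 303/1000+38/125→607/1000; 393/1000+607/1000→1. L = 1911/1000 ≈ 1.9110.
Efficiency = H/L = 1.8450/1.9110 = 96.5%.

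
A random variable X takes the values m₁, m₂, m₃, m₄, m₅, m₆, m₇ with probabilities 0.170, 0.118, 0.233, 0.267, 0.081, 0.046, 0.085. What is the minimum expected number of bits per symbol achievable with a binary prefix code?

Repeatedly combine the two least-probable nodes; the expected code length is the sum of the merged weights.
merge 23/500 + 81/1000 → 127/1000
merge 17/200 + 59/500 → 203/1000
merge 127/1000 + 17/100 → 297/1000
merge 203/1000 + 233/1000 → 109/250
merge 267/1000 + 297/1000 → 141/250
merge 109/250 + 141/250 → 1
L = 127/1000 + 203/1000 + 297/1000 + 109/250 + 141/250 + 1 = 2627/1000 = 2.627 bits/symbol.

2.627 bits/symbol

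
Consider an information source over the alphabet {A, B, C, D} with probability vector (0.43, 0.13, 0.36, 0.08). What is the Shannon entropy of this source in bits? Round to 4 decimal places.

H = −Σ pᵢ log₂ pᵢ.
−0.43·log₂(0.43) = 0.5236
−0.13·log₂(0.13) = 0.3826
−0.36·log₂(0.36) = 0.5306
−0.08·log₂(0.08) = 0.2915
Sum ≈ 1.7283 → 1.7283 bits.

1.7283 bits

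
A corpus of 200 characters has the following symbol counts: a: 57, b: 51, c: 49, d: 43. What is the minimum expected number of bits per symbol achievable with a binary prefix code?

2 bits/symbol

Probabilities are the counts divided by 200.
Repeatedly combine the two least-probable nodes; the expected code length is the sum of the merged weights.
merge 43/200 + 49/200 → 23/50
merge 51/200 + 57/200 → 27/50
merge 23/50 + 27/50 → 1
L = 23/50 + 27/50 + 1 = 2 bits/symbol.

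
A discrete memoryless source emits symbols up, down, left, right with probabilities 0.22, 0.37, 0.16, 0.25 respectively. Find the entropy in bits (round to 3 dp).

1.934 bits

H = −Σ pᵢ log₂ pᵢ.
−0.22·log₂(0.22) = 0.4806
−0.37·log₂(0.37) = 0.5307
−0.16·log₂(0.16) = 0.4230
−0.25·log₂(0.25) = 0.5000
Sum ≈ 1.9343 → 1.934 bits.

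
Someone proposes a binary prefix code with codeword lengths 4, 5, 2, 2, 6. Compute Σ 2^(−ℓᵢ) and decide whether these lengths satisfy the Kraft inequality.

With common denominator 2^6 = 64: Σ 2^(−ℓᵢ) = 4/64 + 2/64 + 16/64 + 16/64 + 1/64 = 39/64 = 0.609375.
Kraft's inequality requires Σ ≤ 1; here Σ = 0.609375 ≤ 1, so such a prefix code exists.

0.609375; yes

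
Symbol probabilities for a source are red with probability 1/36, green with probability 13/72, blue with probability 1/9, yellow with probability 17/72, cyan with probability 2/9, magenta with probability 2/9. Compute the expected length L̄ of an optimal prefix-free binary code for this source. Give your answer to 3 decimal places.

2.458 bits/symbol

Repeatedly combine the two least-probable nodes; the expected code length is the sum of the merged weights.
merge 1/36 + 1/9 → 5/36
merge 5/36 + 13/72 → 23/72
merge 2/9 + 2/9 → 4/9
merge 17/72 + 23/72 → 5/9
merge 4/9 + 5/9 → 1
L = 5/36 + 23/72 + 4/9 + 5/9 + 1 = 59/24 ≈ 2.458 bits/symbol.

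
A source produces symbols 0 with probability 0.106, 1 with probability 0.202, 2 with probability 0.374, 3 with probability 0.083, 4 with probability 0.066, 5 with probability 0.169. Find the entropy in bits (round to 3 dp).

H = −Σ pᵢ log₂ pᵢ.
−0.106·log₂(0.106) = 0.3432
−0.202·log₂(0.202) = 0.4661
−0.374·log₂(0.374) = 0.5307
−0.083·log₂(0.083) = 0.2980
−0.066·log₂(0.066) = 0.2588
−0.169·log₂(0.169) = 0.4335
Sum ≈ 2.3303 → 2.330 bits.

2.330 bits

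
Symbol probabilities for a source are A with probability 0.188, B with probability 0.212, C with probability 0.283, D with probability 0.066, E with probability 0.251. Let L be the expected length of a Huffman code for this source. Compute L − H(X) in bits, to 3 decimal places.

0.052 bits

Entropy H = −Σ p log₂ p ≈ 2.2025 bits.
Huffman merges: 33/500+47/250→127/500; 53/250+251/1000→463/1000; 127/500+283/1000→537/1000; 463/1000+537/1000→1. L = 1127/500 ≈ 2.2540.
L − H = 2.2540 − 2.2025 = 0.052 bits.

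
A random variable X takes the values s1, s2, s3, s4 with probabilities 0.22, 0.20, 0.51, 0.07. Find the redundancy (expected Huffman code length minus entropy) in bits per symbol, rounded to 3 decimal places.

0.051 bits

Entropy H = −Σ p log₂ p ≈ 1.7089 bits.
Huffman merges: 7/100+1/5→27/100; 11/50+27/100→49/100; 49/100+51/100→1. L = 44/25 ≈ 1.7600.
L − H = 1.7600 − 1.7089 = 0.051 bits.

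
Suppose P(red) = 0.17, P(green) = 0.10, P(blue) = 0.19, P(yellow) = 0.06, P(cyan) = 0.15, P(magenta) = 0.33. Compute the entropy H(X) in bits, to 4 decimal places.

2.4039 bits

H = −Σ pᵢ log₂ pᵢ.
−0.17·log₂(0.17) = 0.4346
−0.10·log₂(0.10) = 0.3322
−0.19·log₂(0.19) = 0.4552
−0.06·log₂(0.06) = 0.2435
−0.15·log₂(0.15) = 0.4105
−0.33·log₂(0.33) = 0.5278
Sum ≈ 2.4039 → 2.4039 bits.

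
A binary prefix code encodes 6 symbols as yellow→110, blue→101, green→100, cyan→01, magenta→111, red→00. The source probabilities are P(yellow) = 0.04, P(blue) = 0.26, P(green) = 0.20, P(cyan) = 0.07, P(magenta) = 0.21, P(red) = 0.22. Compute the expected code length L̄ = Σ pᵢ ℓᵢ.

L̄ = Σ pᵢ·ℓᵢ = 0.04·3 + 0.26·3 + 0.20·3 + 0.07·2 + 0.21·3 + 0.22·2 = 2.71 bits/symbol.

2.71 bits/symbol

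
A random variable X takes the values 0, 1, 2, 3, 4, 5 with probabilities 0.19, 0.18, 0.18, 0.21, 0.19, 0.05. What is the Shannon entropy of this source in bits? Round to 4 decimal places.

H = −Σ pᵢ log₂ pᵢ.
−0.19·log₂(0.19) = 0.4552
−0.18·log₂(0.18) = 0.4453
−0.18·log₂(0.18) = 0.4453
−0.21·log₂(0.21) = 0.4728
−0.19·log₂(0.19) = 0.4552
−0.05·log₂(0.05) = 0.2161
Sum ≈ 2.4900 → 2.4900 bits.

2.4900 bits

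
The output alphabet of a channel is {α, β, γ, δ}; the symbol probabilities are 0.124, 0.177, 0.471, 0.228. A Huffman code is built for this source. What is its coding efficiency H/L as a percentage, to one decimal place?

Entropy H = −Σ p log₂ p ≈ 1.8135 bits.
Huffman merges: 31/250+177/1000→301/1000; 57/250+301/1000→529/1000; 471/1000+529/1000→1. L = 183/100 ≈ 1.8300.
Efficiency = H/L = 1.8135/1.8300 = 99.1%.

99.1%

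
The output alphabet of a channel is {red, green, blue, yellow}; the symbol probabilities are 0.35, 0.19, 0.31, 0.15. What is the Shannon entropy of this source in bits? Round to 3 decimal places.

1.920 bits

H = −Σ pᵢ log₂ pᵢ.
−0.35·log₂(0.35) = 0.5301
−0.19·log₂(0.19) = 0.4552
−0.31·log₂(0.31) = 0.5238
−0.15·log₂(0.15) = 0.4105
Sum ≈ 1.9197 → 1.920 bits.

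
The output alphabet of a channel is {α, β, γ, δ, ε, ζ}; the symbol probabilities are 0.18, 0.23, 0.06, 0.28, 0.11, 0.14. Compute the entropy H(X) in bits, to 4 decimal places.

H = −Σ pᵢ log₂ pᵢ.
−0.18·log₂(0.18) = 0.4453
−0.23·log₂(0.23) = 0.4877
−0.06·log₂(0.06) = 0.2435
−0.28·log₂(0.28) = 0.5142
−0.11·log₂(0.11) = 0.3503
−0.14·log₂(0.14) = 0.3971
Sum ≈ 2.4381 → 2.4381 bits.

2.4381 bits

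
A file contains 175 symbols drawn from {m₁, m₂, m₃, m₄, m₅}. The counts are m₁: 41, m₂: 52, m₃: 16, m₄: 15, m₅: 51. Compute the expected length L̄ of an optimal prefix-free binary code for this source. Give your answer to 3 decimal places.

2.177 bits/symbol

Probabilities are the counts divided by 175.
Repeatedly combine the two least-probable nodes; the expected code length is the sum of the merged weights.
merge 3/35 + 16/175 → 31/175
merge 31/175 + 41/175 → 72/175
merge 51/175 + 52/175 → 103/175
merge 72/175 + 103/175 → 1
L = 31/175 + 72/175 + 103/175 + 1 = 381/175 ≈ 2.177 bits/symbol.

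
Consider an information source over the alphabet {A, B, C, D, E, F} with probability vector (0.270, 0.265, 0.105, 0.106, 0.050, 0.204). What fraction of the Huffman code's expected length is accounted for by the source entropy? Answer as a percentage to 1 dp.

98.8%

Entropy H = −Σ p log₂ p ≈ 2.3863 bits.
Huffman merges: 1/20+21/200→31/200; 53/500+31/200→261/1000; 51/250+261/1000→93/200; 53/200+27/100→107/200; 93/200+107/200→1. L = 302/125 ≈ 2.4160.
Efficiency = H/L = 2.3863/2.4160 = 98.8%.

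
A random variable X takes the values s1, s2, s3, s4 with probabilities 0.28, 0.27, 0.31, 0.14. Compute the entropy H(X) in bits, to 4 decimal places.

H = −Σ pᵢ log₂ pᵢ.
−0.28·log₂(0.28) = 0.5142
−0.27·log₂(0.27) = 0.5100
−0.31·log₂(0.31) = 0.5238
−0.14·log₂(0.14) = 0.3971
Sum ≈ 1.9451 → 1.9451 bits.

1.9451 bits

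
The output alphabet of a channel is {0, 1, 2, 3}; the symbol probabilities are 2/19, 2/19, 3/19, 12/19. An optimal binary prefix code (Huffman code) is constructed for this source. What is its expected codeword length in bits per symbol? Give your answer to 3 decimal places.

1.579 bits/symbol

Repeatedly combine the two least-probable nodes; the expected code length is the sum of the merged weights.
merge 2/19 + 2/19 → 4/19
merge 3/19 + 4/19 → 7/19
merge 7/19 + 12/19 → 1
L = 4/19 + 7/19 + 1 = 30/19 ≈ 1.579 bits/symbol.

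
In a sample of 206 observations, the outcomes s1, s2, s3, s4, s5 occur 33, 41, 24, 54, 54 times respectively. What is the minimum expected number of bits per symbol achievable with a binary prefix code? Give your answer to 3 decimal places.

2.277 bits/symbol

Probabilities are the counts divided by 206.
Repeatedly combine the two least-probable nodes; the expected code length is the sum of the merged weights.
merge 12/103 + 33/206 → 57/206
merge 41/206 + 27/103 → 95/206
merge 27/103 + 57/206 → 111/206
merge 95/206 + 111/206 → 1
L = 57/206 + 95/206 + 111/206 + 1 = 469/206 ≈ 2.277 bits/symbol.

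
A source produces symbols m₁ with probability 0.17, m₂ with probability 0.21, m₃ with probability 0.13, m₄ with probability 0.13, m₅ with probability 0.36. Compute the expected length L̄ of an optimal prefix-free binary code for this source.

2.26 bits/symbol

Repeatedly combine the two least-probable nodes; the expected code length is the sum of the merged weights.
merge 13/100 + 13/100 → 13/50
merge 17/100 + 21/100 → 19/50
merge 13/50 + 9/25 → 31/50
merge 19/50 + 31/50 → 1
L = 13/50 + 19/50 + 31/50 + 1 = 113/50 = 2.26 bits/symbol.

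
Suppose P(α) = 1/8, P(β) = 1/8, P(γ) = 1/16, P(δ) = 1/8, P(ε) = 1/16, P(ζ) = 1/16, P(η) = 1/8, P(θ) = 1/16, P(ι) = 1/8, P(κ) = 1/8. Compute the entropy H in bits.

Each probability is a power of 1/2, so log₂(1/p) is an integer.
H = Σ p·log₂(1/p) = 1/8·3 + 1/8·3 + 1/16·4 + 1/8·3 + 1/16·4 + 1/16·4 + 1/8·3 + 1/16·4 + 1/8·3 + 1/8·3 = 3.25 bits.

3.25 bits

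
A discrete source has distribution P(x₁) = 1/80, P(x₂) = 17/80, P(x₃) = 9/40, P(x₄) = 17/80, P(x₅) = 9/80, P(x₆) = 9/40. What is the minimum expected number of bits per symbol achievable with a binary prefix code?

2.4625 bits/symbol

Repeatedly combine the two least-probable nodes; the expected code length is the sum of the merged weights.
merge 1/80 + 9/80 → 1/8
merge 1/8 + 17/80 → 27/80
merge 17/80 + 9/40 → 7/16
merge 9/40 + 27/80 → 9/16
merge 7/16 + 9/16 → 1
L = 1/8 + 27/80 + 7/16 + 9/16 + 1 = 197/80 = 2.4625 bits/symbol.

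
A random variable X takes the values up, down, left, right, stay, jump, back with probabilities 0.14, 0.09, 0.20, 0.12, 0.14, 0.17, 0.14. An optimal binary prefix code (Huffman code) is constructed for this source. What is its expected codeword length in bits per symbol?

Repeatedly combine the two least-probable nodes; the expected code length is the sum of the merged weights.
merge 9/100 + 3/25 → 21/100
merge 7/50 + 7/50 → 7/25
merge 7/50 + 17/100 → 31/100
merge 1/5 + 21/100 → 41/100
merge 7/25 + 31/100 → 59/100
merge 41/100 + 59/100 → 1
L = 21/100 + 7/25 + 31/100 + 41/100 + 59/100 + 1 = 14/5 = 2.8 bits/symbol.

2.8 bits/symbol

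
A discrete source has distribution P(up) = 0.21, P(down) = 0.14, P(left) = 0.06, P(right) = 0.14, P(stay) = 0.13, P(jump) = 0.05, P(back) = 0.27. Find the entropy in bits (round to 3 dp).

H = −Σ pᵢ log₂ pᵢ.
−0.21·log₂(0.21) = 0.4728
−0.14·log₂(0.14) = 0.3971
−0.06·log₂(0.06) = 0.2435
−0.14·log₂(0.14) = 0.3971
−0.13·log₂(0.13) = 0.3826
−0.05·log₂(0.05) = 0.2161
−0.27·log₂(0.27) = 0.5100
Sum ≈ 2.6193 → 2.619 bits.

2.619 bits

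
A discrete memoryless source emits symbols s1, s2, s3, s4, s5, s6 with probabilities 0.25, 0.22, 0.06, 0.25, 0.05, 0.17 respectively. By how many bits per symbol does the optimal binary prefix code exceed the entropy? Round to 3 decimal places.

Entropy H = −Σ p log₂ p ≈ 2.3748 bits.
Huffman merges: 1/20+3/50→11/100; 11/100+17/100→7/25; 11/50+1/4→47/100; 1/4+7/25→53/100; 47/100+53/100→1. L = 239/100 ≈ 2.3900.
L − H = 2.3900 − 2.3748 = 0.015 bits.

0.015 bits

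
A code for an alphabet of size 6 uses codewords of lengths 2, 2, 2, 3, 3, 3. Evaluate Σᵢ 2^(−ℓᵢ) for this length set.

1.125

With common denominator 2^3 = 8: Σ 2^(−ℓᵢ) = 2/8 + 2/8 + 2/8 + 1/8 + 1/8 + 1/8 = 9/8 = 1.125.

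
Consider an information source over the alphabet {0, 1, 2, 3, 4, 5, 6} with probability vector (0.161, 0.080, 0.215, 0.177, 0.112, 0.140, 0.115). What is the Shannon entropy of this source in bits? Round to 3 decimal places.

2.744 bits

H = −Σ pᵢ log₂ pᵢ.
−0.161·log₂(0.161) = 0.4242
−0.080·log₂(0.080) = 0.2915
−0.215·log₂(0.215) = 0.4768
−0.177·log₂(0.177) = 0.4422
−0.112·log₂(0.112) = 0.3537
−0.140·log₂(0.140) = 0.3971
−0.115·log₂(0.115) = 0.3588
Sum ≈ 2.7444 → 2.744 bits.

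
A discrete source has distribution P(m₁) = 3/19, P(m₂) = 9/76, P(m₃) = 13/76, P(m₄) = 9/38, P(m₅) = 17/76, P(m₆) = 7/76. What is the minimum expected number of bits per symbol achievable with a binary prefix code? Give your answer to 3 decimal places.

2.539 bits/symbol

Repeatedly combine the two least-probable nodes; the expected code length is the sum of the merged weights.
merge 7/76 + 9/76 → 4/19
merge 3/19 + 13/76 → 25/76
merge 4/19 + 17/76 → 33/76
merge 9/38 + 25/76 → 43/76
merge 33/76 + 43/76 → 1
L = 4/19 + 25/76 + 33/76 + 43/76 + 1 = 193/76 ≈ 2.539 bits/symbol.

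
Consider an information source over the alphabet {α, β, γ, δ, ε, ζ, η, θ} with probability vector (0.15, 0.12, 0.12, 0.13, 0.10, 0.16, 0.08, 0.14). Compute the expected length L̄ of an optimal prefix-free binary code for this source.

3 bits/symbol

Repeatedly combine the two least-probable nodes; the expected code length is the sum of the merged weights.
merge 2/25 + 1/10 → 9/50
merge 3/25 + 3/25 → 6/25
merge 13/100 + 7/50 → 27/100
merge 3/20 + 4/25 → 31/100
merge 9/50 + 6/25 → 21/50
merge 27/100 + 31/100 → 29/50
merge 21/50 + 29/50 → 1
L = 9/50 + 6/25 + 27/100 + 31/100 + 21/50 + 29/50 + 1 = 3 bits/symbol.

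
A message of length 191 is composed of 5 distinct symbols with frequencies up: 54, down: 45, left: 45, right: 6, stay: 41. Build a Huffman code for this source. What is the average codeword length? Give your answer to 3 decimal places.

Probabilities are the counts divided by 191.
Repeatedly combine the two least-probable nodes; the expected code length is the sum of the merged weights.
merge 6/191 + 41/191 → 47/191
merge 45/191 + 45/191 → 90/191
merge 47/191 + 54/191 → 101/191
merge 90/191 + 101/191 → 1
L = 47/191 + 90/191 + 101/191 + 1 = 429/191 ≈ 2.246 bits/symbol.

2.246 bits/symbol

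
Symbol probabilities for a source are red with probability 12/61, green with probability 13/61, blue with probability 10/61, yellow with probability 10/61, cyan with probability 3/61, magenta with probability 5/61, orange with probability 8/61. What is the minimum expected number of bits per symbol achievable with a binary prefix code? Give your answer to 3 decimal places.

Repeatedly combine the two least-probable nodes; the expected code length is the sum of the merged weights.
merge 3/61 + 5/61 → 8/61
merge 8/61 + 8/61 → 16/61
merge 10/61 + 10/61 → 20/61
merge 12/61 + 13/61 → 25/61
merge 16/61 + 20/61 → 36/61
merge 25/61 + 36/61 → 1
L = 8/61 + 16/61 + 20/61 + 25/61 + 36/61 + 1 = 166/61 ≈ 2.721 bits/symbol.

2.721 bits/symbol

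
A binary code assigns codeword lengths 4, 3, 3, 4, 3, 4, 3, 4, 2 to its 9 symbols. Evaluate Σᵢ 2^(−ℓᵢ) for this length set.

With common denominator 2^4 = 16: Σ 2^(−ℓᵢ) = 1/16 + 2/16 + 2/16 + 1/16 + 2/16 + 1/16 + 2/16 + 1/16 + 4/16 = 16/16 = 1.

1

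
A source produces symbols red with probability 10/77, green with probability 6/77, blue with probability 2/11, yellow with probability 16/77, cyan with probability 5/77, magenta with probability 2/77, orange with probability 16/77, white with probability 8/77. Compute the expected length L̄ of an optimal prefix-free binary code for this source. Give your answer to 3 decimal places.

Repeatedly combine the two least-probable nodes; the expected code length is the sum of the merged weights.
merge 2/77 + 5/77 → 1/11
merge 6/77 + 1/11 → 13/77
merge 8/77 + 10/77 → 18/77
merge 13/77 + 2/11 → 27/77
merge 16/77 + 16/77 → 32/77
merge 18/77 + 27/77 → 45/77
merge 32/77 + 45/77 → 1
L = 1/11 + 13/77 + 18/77 + 27/77 + 32/77 + 45/77 + 1 = 219/77 ≈ 2.844 bits/symbol.

2.844 bits/symbol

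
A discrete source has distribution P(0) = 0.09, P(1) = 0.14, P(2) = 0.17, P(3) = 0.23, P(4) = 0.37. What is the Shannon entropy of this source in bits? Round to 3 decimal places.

H = −Σ pᵢ log₂ pᵢ.
−0.09·log₂(0.09) = 0.3127
−0.14·log₂(0.14) = 0.3971
−0.17·log₂(0.17) = 0.4346
−0.23·log₂(0.23) = 0.4877
−0.37·log₂(0.37) = 0.5307
Sum ≈ 2.1627 → 2.163 bits.

2.163 bits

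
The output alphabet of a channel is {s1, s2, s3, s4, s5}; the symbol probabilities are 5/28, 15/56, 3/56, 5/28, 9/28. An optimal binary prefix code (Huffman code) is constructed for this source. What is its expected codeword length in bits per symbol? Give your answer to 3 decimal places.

Repeatedly combine the two least-probable nodes; the expected code length is the sum of the merged weights.
merge 3/56 + 5/28 → 13/56
merge 5/28 + 13/56 → 23/56
merge 15/56 + 9/28 → 33/56
merge 23/56 + 33/56 → 1
L = 13/56 + 23/56 + 33/56 + 1 = 125/56 ≈ 2.232 bits/symbol.

2.232 bits/symbol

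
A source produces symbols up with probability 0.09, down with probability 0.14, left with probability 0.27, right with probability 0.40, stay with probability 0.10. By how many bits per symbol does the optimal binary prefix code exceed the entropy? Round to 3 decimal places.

Entropy H = −Σ p log₂ p ≈ 2.0807 bits.
Huffman merges: 9/100+1/10→19/100; 7/50+19/100→33/100; 27/100+33/100→3/5; 2/5+3/5→1. L = 53/25 ≈ 2.1200.
L − H = 2.1200 − 2.0807 = 0.039 bits.

0.039 bits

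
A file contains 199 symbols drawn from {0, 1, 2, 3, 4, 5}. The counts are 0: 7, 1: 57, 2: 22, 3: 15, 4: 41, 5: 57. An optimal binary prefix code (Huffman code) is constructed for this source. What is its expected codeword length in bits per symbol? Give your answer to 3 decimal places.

Probabilities are the counts divided by 199.
Repeatedly combine the two least-probable nodes; the expected code length is the sum of the merged weights.
merge 7/199 + 15/199 → 22/199
merge 22/199 + 22/199 → 44/199
merge 41/199 + 44/199 → 85/199
merge 57/199 + 57/199 → 114/199
merge 85/199 + 114/199 → 1
L = 22/199 + 44/199 + 85/199 + 114/199 + 1 = 464/199 ≈ 2.332 bits/symbol.

2.332 bits/symbol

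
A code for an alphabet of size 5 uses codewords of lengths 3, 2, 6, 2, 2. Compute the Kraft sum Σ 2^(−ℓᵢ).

With common denominator 2^6 = 64: Σ 2^(−ℓᵢ) = 8/64 + 16/64 + 1/64 + 16/64 + 16/64 = 57/64 = 0.890625.

0.890625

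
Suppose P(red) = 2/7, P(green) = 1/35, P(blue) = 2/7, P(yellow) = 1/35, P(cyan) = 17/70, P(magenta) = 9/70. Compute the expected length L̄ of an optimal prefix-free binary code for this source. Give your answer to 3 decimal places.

Repeatedly combine the two least-probable nodes; the expected code length is the sum of the merged weights.
merge 1/35 + 1/35 → 2/35
merge 2/35 + 9/70 → 13/70
merge 13/70 + 17/70 → 3/7
merge 2/7 + 2/7 → 4/7
merge 3/7 + 4/7 → 1
L = 2/35 + 13/70 + 3/7 + 4/7 + 1 = 157/70 ≈ 2.243 bits/symbol.

2.243 bits/symbol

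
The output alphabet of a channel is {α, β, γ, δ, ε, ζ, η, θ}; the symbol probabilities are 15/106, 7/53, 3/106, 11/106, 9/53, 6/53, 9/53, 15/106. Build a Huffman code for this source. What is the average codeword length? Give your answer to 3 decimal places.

Repeatedly combine the two least-probable nodes; the expected code length is the sum of the merged weights.
merge 3/106 + 11/106 → 7/53
merge 6/53 + 7/53 → 13/53
merge 7/53 + 15/106 → 29/106
merge 15/106 + 9/53 → 33/106
merge 9/53 + 13/53 → 22/53
merge 29/106 + 33/106 → 31/53
merge 22/53 + 31/53 → 1
L = 7/53 + 13/53 + 29/106 + 33/106 + 22/53 + 31/53 + 1 = 157/53 ≈ 2.962 bits/symbol.

2.962 bits/symbol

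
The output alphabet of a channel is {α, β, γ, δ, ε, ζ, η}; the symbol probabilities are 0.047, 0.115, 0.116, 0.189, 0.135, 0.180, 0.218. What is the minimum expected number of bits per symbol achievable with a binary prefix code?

2.755 bits/symbol

Repeatedly combine the two least-probable nodes; the expected code length is the sum of the merged weights.
merge 47/1000 + 23/200 → 81/500
merge 29/250 + 27/200 → 251/1000
merge 81/500 + 9/50 → 171/500
merge 189/1000 + 109/500 → 407/1000
merge 251/1000 + 171/500 → 593/1000
merge 407/1000 + 593/1000 → 1
L = 81/500 + 251/1000 + 171/500 + 407/1000 + 593/1000 + 1 = 551/200 = 2.755 bits/symbol.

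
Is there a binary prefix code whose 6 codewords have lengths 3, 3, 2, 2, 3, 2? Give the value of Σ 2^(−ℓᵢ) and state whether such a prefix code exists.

1.125; no

With common denominator 2^3 = 8: Σ 2^(−ℓᵢ) = 1/8 + 1/8 + 2/8 + 2/8 + 1/8 + 2/8 = 9/8 = 1.125.
Kraft's inequality requires Σ ≤ 1; here Σ = 1.125 > 1, so no such prefix code exists.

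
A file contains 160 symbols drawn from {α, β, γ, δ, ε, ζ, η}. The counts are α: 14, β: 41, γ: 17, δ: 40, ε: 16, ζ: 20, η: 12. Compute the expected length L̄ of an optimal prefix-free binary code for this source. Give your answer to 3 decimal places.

Probabilities are the counts divided by 160.
Repeatedly combine the two least-probable nodes; the expected code length is the sum of the merged weights.
merge 3/40 + 7/80 → 13/80
merge 1/10 + 17/160 → 33/160
merge 1/8 + 13/80 → 23/80
merge 33/160 + 1/4 → 73/160
merge 41/160 + 23/80 → 87/160
merge 73/160 + 87/160 → 1
L = 13/80 + 33/160 + 23/80 + 73/160 + 87/160 + 1 = 85/32 ≈ 2.656 bits/symbol.

2.656 bits/symbol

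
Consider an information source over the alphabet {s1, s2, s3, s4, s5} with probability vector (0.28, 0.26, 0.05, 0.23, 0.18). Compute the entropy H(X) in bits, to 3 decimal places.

2.169 bits

H = −Σ pᵢ log₂ pᵢ.
−0.28·log₂(0.28) = 0.5142
−0.26·log₂(0.26) = 0.5053
−0.05·log₂(0.05) = 0.2161
−0.23·log₂(0.23) = 0.4877
−0.18·log₂(0.18) = 0.4453
Sum ≈ 2.1686 → 2.169 bits.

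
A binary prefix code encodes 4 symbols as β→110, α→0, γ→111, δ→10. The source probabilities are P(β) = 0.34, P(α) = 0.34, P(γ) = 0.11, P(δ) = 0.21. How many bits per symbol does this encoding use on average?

L̄ = Σ pᵢ·ℓᵢ = 0.34·3 + 0.34·1 + 0.11·3 + 0.21·2 = 2.11 bits/symbol.

2.11 bits/symbol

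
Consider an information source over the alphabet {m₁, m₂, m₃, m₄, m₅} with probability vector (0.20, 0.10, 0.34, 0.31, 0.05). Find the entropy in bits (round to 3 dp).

2.066 bits

H = −Σ pᵢ log₂ pᵢ.
−0.20·log₂(0.20) = 0.4644
−0.10·log₂(0.10) = 0.3322
−0.34·log₂(0.34) = 0.5292
−0.31·log₂(0.31) = 0.5238
−0.05·log₂(0.05) = 0.2161
Sum ≈ 2.0656 → 2.066 bits.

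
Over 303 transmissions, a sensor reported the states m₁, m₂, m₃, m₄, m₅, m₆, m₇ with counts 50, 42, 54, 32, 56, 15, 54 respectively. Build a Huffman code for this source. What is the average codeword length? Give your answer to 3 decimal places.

2.792 bits/symbol

Probabilities are the counts divided by 303.
Repeatedly combine the two least-probable nodes; the expected code length is the sum of the merged weights.
merge 5/101 + 32/303 → 47/303
merge 14/101 + 47/303 → 89/303
merge 50/303 + 18/101 → 104/303
merge 18/101 + 56/303 → 110/303
merge 89/303 + 104/303 → 193/303
merge 110/303 + 193/303 → 1
L = 47/303 + 89/303 + 104/303 + 110/303 + 193/303 + 1 = 282/101 ≈ 2.792 bits/symbol.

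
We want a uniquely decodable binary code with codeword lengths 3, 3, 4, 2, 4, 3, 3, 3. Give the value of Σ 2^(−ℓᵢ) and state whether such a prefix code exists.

With common denominator 2^4 = 16: Σ 2^(−ℓᵢ) = 2/16 + 2/16 + 1/16 + 4/16 + 1/16 + 2/16 + 2/16 + 2/16 = 16/16 = 1.
Kraft's inequality requires Σ ≤ 1; here Σ = 1 ≤ 1, so such a prefix code exists.

1; yes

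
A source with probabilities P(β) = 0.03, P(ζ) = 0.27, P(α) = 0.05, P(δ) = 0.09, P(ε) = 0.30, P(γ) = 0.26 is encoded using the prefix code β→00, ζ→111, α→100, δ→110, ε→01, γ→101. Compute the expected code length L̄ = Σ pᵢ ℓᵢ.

L̄ = Σ pᵢ·ℓᵢ = 0.03·2 + 0.27·3 + 0.05·3 + 0.09·3 + 0.30·2 + 0.26·3 = 2.67 bits/symbol.

2.67 bits/symbol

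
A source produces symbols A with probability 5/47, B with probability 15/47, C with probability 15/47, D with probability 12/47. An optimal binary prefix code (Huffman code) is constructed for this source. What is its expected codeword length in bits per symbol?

2 bits/symbol

Repeatedly combine the two least-probable nodes; the expected code length is the sum of the merged weights.
merge 5/47 + 12/47 → 17/47
merge 15/47 + 15/47 → 30/47
merge 17/47 + 30/47 → 1
L = 17/47 + 30/47 + 1 = 2 bits/symbol.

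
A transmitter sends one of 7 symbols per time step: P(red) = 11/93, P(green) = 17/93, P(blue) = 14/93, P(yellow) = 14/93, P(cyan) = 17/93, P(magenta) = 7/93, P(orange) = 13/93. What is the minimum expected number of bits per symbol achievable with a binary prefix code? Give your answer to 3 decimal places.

2.817 bits/symbol

Repeatedly combine the two least-probable nodes; the expected code length is the sum of the merged weights.
merge 7/93 + 11/93 → 6/31
merge 13/93 + 14/93 → 9/31
merge 14/93 + 17/93 → 1/3
merge 17/93 + 6/31 → 35/93
merge 9/31 + 1/3 → 58/93
merge 35/93 + 58/93 → 1
L = 6/31 + 9/31 + 1/3 + 35/93 + 58/93 + 1 = 262/93 ≈ 2.817 bits/symbol.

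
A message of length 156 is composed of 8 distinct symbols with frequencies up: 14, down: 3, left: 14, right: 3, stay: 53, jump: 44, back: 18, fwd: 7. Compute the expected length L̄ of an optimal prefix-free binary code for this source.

2.5 bits/symbol

Probabilities are the counts divided by 156.
Repeatedly combine the two least-probable nodes; the expected code length is the sum of the merged weights.
merge 1/52 + 1/52 → 1/26
merge 1/26 + 7/156 → 1/12
merge 1/12 + 7/78 → 9/52
merge 7/78 + 3/26 → 8/39
merge 9/52 + 8/39 → 59/156
merge 11/39 + 53/156 → 97/156
merge 59/156 + 97/156 → 1
L = 1/26 + 1/12 + 9/52 + 8/39 + 59/156 + 97/156 + 1 = 5/2 = 2.5 bits/symbol.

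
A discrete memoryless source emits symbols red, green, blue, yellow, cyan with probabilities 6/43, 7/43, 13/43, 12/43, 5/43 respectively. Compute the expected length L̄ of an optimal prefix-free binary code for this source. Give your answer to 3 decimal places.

Repeatedly combine the two least-probable nodes; the expected code length is the sum of the merged weights.
merge 5/43 + 6/43 → 11/43
merge 7/43 + 11/43 → 18/43
merge 12/43 + 13/43 → 25/43
merge 18/43 + 25/43 → 1
L = 11/43 + 18/43 + 25/43 + 1 = 97/43 ≈ 2.256 bits/symbol.

2.256 bits/symbol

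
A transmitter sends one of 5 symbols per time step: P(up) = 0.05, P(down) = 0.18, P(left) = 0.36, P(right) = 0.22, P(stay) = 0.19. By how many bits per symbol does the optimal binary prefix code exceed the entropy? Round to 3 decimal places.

Entropy H = −Σ p log₂ p ≈ 2.1278 bits.
Huffman merges: 1/20+9/50→23/100; 19/100+11/50→41/100; 23/100+9/25→59/100; 41/100+59/100→1. L = 223/100 ≈ 2.2300.
L − H = 2.2300 − 2.1278 = 0.102 bits.

0.102 bits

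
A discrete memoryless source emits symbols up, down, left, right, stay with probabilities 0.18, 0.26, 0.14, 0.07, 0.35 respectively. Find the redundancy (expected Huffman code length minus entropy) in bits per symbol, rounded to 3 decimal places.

Entropy H = −Σ p log₂ p ≈ 2.1464 bits.
Huffman merges: 7/100+7/50→21/100; 9/50+21/100→39/100; 13/50+7/20→61/100; 39/100+61/100→1. L = 221/100 ≈ 2.2100.
L − H = 2.2100 − 2.1464 = 0.064 bits.

0.064 bits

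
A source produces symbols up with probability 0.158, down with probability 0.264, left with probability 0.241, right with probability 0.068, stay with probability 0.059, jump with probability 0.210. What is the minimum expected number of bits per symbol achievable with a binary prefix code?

Repeatedly combine the two least-probable nodes; the expected code length is the sum of the merged weights.
merge 59/1000 + 17/250 → 127/1000
merge 127/1000 + 79/500 → 57/200
merge 21/100 + 241/1000 → 451/1000
merge 33/125 + 57/200 → 549/1000
merge 451/1000 + 549/1000 → 1
L = 127/1000 + 57/200 + 451/1000 + 549/1000 + 1 = 603/250 = 2.412 bits/symbol.

2.412 bits/symbol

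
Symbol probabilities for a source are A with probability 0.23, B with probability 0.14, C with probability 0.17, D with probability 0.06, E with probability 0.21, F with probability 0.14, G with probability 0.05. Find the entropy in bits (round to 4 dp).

2.6489 bits

H = −Σ pᵢ log₂ pᵢ.
−0.23·log₂(0.23) = 0.4877
−0.14·log₂(0.14) = 0.3971
−0.17·log₂(0.17) = 0.4346
−0.06·log₂(0.06) = 0.2435
−0.21·log₂(0.21) = 0.4728
−0.14·log₂(0.14) = 0.3971
−0.05·log₂(0.05) = 0.2161
Sum ≈ 2.6489 → 2.6489 bits.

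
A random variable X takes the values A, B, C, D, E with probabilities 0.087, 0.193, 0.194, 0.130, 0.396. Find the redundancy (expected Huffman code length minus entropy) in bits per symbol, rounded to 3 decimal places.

0.073 bits

Entropy H = −Σ p log₂ p ≈ 2.1354 bits.
Huffman merges: 87/1000+13/100→217/1000; 193/1000+97/500→387/1000; 217/1000+387/1000→151/250; 99/250+151/250→1. L = 276/125 ≈ 2.2080.
L − H = 2.2080 − 2.1354 = 0.073 bits.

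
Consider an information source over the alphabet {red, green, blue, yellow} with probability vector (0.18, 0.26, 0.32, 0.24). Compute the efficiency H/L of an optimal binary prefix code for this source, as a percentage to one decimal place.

98.5%

Entropy H = −Σ p log₂ p ≈ 1.9708 bits.
Huffman merges: 9/50+6/25→21/50; 13/50+8/25→29/50; 21/50+29/50→1. L = 2 ≈ 2.0000.
Efficiency = H/L = 1.9708/2.0000 = 98.5%.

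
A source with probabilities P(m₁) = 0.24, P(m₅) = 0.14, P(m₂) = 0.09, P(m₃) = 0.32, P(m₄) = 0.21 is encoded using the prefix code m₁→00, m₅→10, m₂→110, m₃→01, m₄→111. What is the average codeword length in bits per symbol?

2.3 bits/symbol

L̄ = Σ pᵢ·ℓᵢ = 0.24·2 + 0.14·2 + 0.09·3 + 0.32·2 + 0.21·3 = 2.3 bits/symbol.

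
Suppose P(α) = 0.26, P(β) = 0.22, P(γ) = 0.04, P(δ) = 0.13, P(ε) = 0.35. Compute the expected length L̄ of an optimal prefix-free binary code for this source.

Repeatedly combine the two least-probable nodes; the expected code length is the sum of the merged weights.
merge 1/25 + 13/100 → 17/100
merge 17/100 + 11/50 → 39/100
merge 13/50 + 7/20 → 61/100
merge 39/100 + 61/100 → 1
L = 17/100 + 39/100 + 61/100 + 1 = 217/100 = 2.17 bits/symbol.

2.17 bits/symbol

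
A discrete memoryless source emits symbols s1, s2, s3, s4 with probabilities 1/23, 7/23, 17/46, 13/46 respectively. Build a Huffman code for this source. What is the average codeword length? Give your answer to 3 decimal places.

1.957 bits/symbol

Repeatedly combine the two least-probable nodes; the expected code length is the sum of the merged weights.
merge 1/23 + 13/46 → 15/46
merge 7/23 + 15/46 → 29/46
merge 17/46 + 29/46 → 1
L = 15/46 + 29/46 + 1 = 45/23 ≈ 1.957 bits/symbol.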